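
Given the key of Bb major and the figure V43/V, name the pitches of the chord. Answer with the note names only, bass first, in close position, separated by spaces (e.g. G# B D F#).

G Bb C E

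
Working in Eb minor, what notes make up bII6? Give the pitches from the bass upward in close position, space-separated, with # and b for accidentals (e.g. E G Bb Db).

bII6 is the Neapolitan sixth — a major triad on the lowered second degree, here in its customary first inversion. In Eb minor that root is Fb.
So the chord is Fb-Ab-Cb, a major triad.
The figured bass 6 indicates first inversion, placing the third (Ab) in the bass: Ab-Cb-Fb.

Ab Cb Fb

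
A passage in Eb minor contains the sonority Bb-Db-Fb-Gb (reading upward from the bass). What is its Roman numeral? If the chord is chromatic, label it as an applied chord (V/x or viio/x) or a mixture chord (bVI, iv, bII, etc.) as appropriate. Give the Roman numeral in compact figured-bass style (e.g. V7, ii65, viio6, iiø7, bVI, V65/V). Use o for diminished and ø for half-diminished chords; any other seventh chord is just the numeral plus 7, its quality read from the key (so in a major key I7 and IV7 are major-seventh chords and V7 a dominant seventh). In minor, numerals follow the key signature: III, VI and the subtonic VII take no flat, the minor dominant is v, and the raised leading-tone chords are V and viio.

V65/VI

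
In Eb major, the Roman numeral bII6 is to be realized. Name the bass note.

Ab

bII in Eb major has root Fb; the chord is Fb-Ab-Cb.
The figure 6 means first inversion — the third is in the bass.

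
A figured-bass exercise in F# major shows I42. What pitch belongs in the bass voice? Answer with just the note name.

E#

I in F# major has root F#; the chord is F#-A#-C#-E#.
The figure 42 means third inversion — the seventh is in the bass.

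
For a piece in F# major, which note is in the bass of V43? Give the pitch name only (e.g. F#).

G#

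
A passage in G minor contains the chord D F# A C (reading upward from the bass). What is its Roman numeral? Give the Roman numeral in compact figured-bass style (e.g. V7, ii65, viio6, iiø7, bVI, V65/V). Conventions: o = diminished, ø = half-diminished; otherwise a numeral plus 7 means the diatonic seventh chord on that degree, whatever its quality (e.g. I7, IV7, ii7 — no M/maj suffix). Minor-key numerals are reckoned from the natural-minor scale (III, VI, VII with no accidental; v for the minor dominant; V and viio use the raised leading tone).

Stacked in thirds the chord is D-F#-A-C: a dominant seventh chord on D.
D is scale degree 5 in G minor, and a dominant seventh chord on that degree is written V7.

V7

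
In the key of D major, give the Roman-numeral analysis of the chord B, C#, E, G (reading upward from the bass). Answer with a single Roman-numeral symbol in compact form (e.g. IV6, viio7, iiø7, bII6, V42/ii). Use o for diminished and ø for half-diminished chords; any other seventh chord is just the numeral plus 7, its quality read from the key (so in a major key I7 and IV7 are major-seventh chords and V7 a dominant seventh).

viiø42

The pitches C#-E-G-B form a half-diminished seventh chord rooted on C#.
C# is scale degree 7 in D major, and a half-diminished seventh chord on that degree is written viiø7.
With B in the bass the chord is in third inversion, so the figured bass is 42.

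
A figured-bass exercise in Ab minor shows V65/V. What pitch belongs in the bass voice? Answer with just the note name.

D

The applied chord V65/V is rooted on Bb: Bb-D-F-Ab.
The figure 65 means first inversion — the third is in the bass.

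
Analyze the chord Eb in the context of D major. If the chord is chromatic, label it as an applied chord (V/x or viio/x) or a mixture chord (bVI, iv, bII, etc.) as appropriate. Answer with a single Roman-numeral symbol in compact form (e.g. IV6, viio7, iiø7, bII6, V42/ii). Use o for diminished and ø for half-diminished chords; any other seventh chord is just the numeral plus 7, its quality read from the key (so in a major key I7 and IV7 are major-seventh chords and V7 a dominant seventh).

The pitches Eb-G-Bb form a major triad rooted on Eb.
Eb is the lowered second degree of D major (diatonic 2 would be E). This is the Neapolitan chord — a major triad on the lowered second degree.

bII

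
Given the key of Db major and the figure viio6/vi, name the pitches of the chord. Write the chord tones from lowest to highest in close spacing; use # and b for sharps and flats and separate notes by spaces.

C Eb A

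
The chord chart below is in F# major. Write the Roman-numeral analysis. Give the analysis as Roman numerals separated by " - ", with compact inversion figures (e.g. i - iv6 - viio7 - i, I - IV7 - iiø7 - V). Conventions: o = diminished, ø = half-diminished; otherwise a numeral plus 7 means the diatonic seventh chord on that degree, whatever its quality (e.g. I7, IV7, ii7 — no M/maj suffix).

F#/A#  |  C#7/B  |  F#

F#/A#: major triad on F# = scale degree 1 → I6.
C#7/B has root C#, degree 5 in F# major, so V42.
F#: major triad on F# = scale degree 1 → I.

I6 - V42 - I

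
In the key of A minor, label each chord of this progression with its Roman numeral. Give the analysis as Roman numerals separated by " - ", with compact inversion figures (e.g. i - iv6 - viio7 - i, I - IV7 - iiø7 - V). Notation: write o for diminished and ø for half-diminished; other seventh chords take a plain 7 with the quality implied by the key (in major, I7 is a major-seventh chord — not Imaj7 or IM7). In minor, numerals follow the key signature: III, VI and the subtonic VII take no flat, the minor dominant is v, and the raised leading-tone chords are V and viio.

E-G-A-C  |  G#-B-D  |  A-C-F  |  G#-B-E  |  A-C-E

i43 - viio - VI6 - V6 - i

E-G-A-C: root A is the tonic; minor seventh chord there is i43.
G#-B-D: diminished triad on G# = scale degree 7 → viio.
A-C-F: root F is the submediant; major triad there is VI6.
G#-B-E: major triad on E = scale degree 5 → V6.
A-C-E: minor triad on A = scale degree 1 → i.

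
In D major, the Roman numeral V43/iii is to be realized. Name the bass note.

G#

The applied chord V43/iii is rooted on C#: C#-E#-G#-B.
The figure 43 means second inversion — the fifth is in the bass.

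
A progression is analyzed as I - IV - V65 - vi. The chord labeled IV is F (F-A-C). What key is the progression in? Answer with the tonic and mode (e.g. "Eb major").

C major

The chord F is a major triad rooted on F; its label is IV.
If F is scale degree 4 and the mode makes that degree carry a major triad, the tonic is C and the mode is major.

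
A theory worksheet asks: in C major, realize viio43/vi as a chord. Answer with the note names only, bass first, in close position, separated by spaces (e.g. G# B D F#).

D F G# B

The slash marks an applied leading-tone chord: viio of vi. In C major, vi is A, so the leading tone to it is G#, a half step below.
Building a fully diminished seventh chord on G# gives G#-B-D-F.
The figured bass 43 indicates second inversion, placing the fifth (D) in the bass: D-F-G#-B.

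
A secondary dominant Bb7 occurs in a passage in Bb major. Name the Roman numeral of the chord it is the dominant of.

The chord is a dominant seventh chord on Bb.
A dominant resolves down a perfect fifth: Bb → Eb. In Bb major, Eb is scale degree 4, i.e. IV.

IV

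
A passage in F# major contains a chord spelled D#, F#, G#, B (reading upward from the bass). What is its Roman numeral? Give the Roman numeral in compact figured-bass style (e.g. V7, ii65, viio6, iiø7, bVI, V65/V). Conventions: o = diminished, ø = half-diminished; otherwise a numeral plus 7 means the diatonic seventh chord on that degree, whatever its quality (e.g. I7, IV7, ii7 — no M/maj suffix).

The pitches G#-B-D#-F# form a minor seventh chord rooted on G#.
In F# major, G# is the supertonic; the diatonic minor seventh chord there is ii7.
With D# in the bass the chord is in second inversion, so the figured bass is 43.

ii43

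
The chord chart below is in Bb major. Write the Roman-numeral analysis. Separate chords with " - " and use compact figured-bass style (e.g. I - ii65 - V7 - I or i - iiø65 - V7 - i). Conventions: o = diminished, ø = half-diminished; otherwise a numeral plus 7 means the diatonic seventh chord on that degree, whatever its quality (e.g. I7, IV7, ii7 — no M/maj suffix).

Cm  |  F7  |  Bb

ii - V7 - I

Cm has root C, degree 2 in Bb major, so ii.
F7 has root F, degree 5 in Bb major, so V7.
Bb has root Bb, degree 1 in Bb major, so I.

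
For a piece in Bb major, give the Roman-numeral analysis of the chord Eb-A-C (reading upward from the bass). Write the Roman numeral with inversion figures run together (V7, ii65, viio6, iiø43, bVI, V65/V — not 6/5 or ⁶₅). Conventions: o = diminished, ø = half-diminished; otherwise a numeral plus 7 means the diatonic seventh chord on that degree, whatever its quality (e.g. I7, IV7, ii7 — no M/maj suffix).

viio64

Stacked in thirds the chord is A-C-Eb: a diminished triad on A.
A is scale degree 7 in Bb major, and a diminished triad on that degree is written viio.
With Eb in the bass the chord is in second inversion, so the figured bass is 64.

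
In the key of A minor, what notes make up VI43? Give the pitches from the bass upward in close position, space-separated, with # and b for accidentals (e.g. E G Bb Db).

The numeral's case and figure indicate a major seventh chord. In A minor its root, the submediant, is F.
That chord is spelled F-A-C-E.
With the 43 figure the chord is in second inversion; from the bass C upward in close position it reads C-E-F-A.

C E F A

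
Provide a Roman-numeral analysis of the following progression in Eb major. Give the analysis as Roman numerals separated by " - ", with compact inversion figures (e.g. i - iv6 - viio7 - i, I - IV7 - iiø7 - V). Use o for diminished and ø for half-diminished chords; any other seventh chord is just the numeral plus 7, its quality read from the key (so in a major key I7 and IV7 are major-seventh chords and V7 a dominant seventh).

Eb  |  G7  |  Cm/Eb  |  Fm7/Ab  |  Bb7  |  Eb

I - V7/vi - vi6 - ii65 - V7 - I

Eb: major triad on Eb = scale degree 1 → I.
G7: a dominant seventh chord on G, the applied dominant of vi → V7/vi.
Cm/Eb has root C, degree 6 in Eb major, so vi6.
Fm7/Ab: root F is the supertonic; minor seventh chord there is ii65.
Bb7 has root Bb, degree 5 in Eb major, so V7.
Eb has root Eb, degree 1 in Eb major, so I.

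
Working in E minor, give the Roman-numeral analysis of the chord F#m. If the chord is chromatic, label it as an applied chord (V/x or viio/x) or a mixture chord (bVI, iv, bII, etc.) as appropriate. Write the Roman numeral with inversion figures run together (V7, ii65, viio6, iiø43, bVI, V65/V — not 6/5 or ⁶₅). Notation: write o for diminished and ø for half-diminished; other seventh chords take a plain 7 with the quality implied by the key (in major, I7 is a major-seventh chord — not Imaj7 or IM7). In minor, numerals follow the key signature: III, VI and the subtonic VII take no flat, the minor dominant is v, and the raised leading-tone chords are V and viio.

The pitches F#-A-C# form a minor triad rooted on F#.
F# is the second degree of E minor. This is the minor supertonic, borrowed from the parallel major (the Dorian ii).

ii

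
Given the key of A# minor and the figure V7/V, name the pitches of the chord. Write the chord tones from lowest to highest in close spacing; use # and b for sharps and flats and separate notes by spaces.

V7/V is a secondary dominant — the dominant seventh of V. V in A# minor is E#, so the applied chord's root is B#, a perfect fifth above.
Building a dominant seventh chord on B# gives B#-D##-F##-A#.

B# D## F## A#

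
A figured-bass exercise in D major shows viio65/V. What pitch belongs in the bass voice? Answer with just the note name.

The applied chord viio65/V is rooted on G#: G#-B-D-F.
The figure 65 means first inversion — the third is in the bass.

B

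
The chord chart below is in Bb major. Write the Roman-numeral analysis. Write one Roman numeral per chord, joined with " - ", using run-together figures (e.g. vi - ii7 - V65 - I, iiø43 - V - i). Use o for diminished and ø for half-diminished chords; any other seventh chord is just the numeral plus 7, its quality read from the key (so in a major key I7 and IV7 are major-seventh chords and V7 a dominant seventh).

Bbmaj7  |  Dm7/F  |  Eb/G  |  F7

Bbmaj7: root Bb is the tonic; major seventh chord there is I7.
Dm7/F: minor seventh chord on D = scale degree 3 → iii65.
Eb/G: major triad on Eb = scale degree 4 → IV6.
F7: dominant seventh chord on F = scale degree 5 → V7.

I7 - iii65 - IV6 - V7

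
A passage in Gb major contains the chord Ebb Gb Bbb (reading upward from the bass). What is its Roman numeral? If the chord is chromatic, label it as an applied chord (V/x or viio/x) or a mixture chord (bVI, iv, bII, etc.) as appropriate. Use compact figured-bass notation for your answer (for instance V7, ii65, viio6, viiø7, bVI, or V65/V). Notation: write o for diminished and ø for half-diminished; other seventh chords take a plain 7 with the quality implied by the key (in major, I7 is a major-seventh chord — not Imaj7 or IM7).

bVI

Stacked in thirds the chord is Ebb-Gb-Bbb: a major triad on Ebb.
Ebb is the lowered sixth degree of Gb major (diatonic 6 would be Eb). This is a major triad on the lowered sixth degree, borrowed from the parallel minor.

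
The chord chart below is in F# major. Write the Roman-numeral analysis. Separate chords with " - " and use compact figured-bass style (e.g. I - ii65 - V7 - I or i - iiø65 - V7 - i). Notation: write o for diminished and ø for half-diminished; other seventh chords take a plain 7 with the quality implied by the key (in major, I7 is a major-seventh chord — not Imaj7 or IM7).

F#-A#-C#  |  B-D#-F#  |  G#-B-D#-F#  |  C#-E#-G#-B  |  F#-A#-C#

I - IV - ii7 - V7 - I

F#-A#-C# has root F#, degree 1 in F# major, so I.
B-D#-F#: major triad on B = scale degree 4 → IV.
G#-B-D#-F#: minor seventh chord on G# = scale degree 2 → ii7.
C#-E#-G#-B has root C#, degree 5 in F# major, so V7.
F#-A#-C#: root F# is the tonic; major triad there is I.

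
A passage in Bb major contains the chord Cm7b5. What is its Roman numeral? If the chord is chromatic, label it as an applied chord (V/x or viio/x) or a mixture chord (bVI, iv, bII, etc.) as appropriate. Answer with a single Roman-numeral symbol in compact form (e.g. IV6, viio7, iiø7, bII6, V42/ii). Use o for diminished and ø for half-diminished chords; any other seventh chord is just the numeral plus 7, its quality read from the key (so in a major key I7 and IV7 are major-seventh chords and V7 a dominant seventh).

iiø7

Stacked in thirds the chord is C-Eb-Gb-Bb: a half-diminished seventh chord on C.
C is the second degree of Bb major. This is the half-diminished supertonic seventh, borrowed from the parallel minor.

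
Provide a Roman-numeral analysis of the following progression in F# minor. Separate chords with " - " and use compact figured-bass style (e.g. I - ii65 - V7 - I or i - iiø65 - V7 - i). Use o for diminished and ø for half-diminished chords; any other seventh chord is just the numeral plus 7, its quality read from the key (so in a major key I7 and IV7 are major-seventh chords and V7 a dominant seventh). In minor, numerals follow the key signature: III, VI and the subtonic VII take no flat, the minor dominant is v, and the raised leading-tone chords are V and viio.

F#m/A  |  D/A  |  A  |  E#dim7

F#m/A: minor triad on F# = scale degree 1 → i6.
D/A: root D is the submediant; major triad there is VI64.
A: root A is the mediant; major triad there is III.
E#dim7: fully diminished seventh chord on E# = scale degree 7 → viio7.

i6 - VI64 - III - viio7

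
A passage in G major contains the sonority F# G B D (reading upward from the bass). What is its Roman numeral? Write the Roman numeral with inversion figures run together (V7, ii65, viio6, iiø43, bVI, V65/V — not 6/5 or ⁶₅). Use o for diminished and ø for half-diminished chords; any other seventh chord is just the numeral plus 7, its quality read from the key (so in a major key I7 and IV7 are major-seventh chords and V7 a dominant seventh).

Stacked in thirds the chord is G-B-D-F#: a major seventh chord on G.
G is scale degree 1 in G major, and a major seventh chord on that degree is written I7.
With F# in the bass the chord is in third inversion, so the figured bass is 42.

I42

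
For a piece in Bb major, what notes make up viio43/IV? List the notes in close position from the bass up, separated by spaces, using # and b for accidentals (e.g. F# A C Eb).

The slash marks an applied leading-tone chord: viio of IV. In Bb major, IV is Eb, so the leading tone to it is D, a half step below.
Building a fully diminished seventh chord on D gives D-F-Ab-Cb.
The figured bass 43 indicates second inversion, placing the fifth (Ab) in the bass: Ab-Cb-D-F.

Ab Cb D F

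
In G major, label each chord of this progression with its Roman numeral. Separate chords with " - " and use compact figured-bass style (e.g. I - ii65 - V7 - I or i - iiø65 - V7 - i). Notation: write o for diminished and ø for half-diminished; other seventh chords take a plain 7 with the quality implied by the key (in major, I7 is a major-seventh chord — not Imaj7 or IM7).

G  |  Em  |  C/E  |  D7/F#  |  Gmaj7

I - vi - IV6 - V65 - I7

G has root G, degree 1 in G major, so I.
Em: root E is the submediant; minor triad there is vi.
C/E: major triad on C = scale degree 4 → IV6.
D7/F#: dominant seventh chord on D = scale degree 5 → V65.
Gmaj7: root G is the tonic; major seventh chord there is I7.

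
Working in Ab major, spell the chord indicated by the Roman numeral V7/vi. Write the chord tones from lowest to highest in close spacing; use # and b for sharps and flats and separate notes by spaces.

C E G Bb

V7/vi is a secondary dominant — the dominant seventh of vi. vi in Ab major is F, so the applied chord's root is C, a perfect fifth above.
Building a dominant seventh chord on C gives C-E-G-Bb.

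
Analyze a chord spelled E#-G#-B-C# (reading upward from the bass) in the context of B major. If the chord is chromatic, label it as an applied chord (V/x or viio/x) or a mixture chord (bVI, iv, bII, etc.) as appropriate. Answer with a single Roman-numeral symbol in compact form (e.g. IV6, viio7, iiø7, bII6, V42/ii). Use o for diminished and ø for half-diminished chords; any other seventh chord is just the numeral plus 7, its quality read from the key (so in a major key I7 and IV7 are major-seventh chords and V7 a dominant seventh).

The pitches C#-E#-G#-B form a dominant seventh chord rooted on C#.
C# is not a diatonic chord root with this quality in B major, but it lies a perfect fifth above F# (V), so the chord functions as an applied dominant of V.
With E# in the bass the chord is in first inversion, so the figured bass is 65.

V65/V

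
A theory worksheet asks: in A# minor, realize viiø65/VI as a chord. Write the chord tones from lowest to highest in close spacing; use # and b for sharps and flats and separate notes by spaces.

G# B D# E#

The slash marks an applied leading-tone chord: viio of VI. In A# minor, VI is F#, so the leading tone to it is E#, a half step below.
Building a half-diminished seventh chord on E# gives E#-G#-B-D#.
The figured bass 65 indicates first inversion, placing the third (G#) in the bass: G#-B-D#-E#.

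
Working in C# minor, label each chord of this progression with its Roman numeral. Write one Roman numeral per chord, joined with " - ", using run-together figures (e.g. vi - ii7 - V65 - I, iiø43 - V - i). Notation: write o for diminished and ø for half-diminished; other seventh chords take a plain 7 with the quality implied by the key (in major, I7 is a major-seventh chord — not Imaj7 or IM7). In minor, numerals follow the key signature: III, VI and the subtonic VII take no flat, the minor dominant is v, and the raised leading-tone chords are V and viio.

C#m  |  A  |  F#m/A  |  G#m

i - VI - iv6 - v

C#m: root C# is the tonic; minor triad there is i.
A: major triad on A = scale degree 6 → VI.
F#m/A: minor triad on F# = scale degree 4 → iv6.
G#m: minor triad on G# = scale degree 5 → v.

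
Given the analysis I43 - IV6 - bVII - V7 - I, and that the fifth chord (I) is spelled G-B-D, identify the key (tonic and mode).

The anchor chord is a major triad on G, labeled I.
If G is scale degree 1 and the mode makes that degree carry a major triad, the tonic is G and the mode is major.

G major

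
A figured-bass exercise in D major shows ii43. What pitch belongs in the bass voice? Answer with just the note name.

ii in D major has root E; the chord is E-G-B-D.
The figure 43 means second inversion — the fifth is in the bass.

B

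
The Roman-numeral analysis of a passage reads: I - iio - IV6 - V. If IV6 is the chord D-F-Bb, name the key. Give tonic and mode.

F major

The anchor chord is a major triad on Bb, labeled IV6.
IV6 on Bb implies Bb is the subdominant; that puts the tonic at F, and the uppercase numeral fits major mode.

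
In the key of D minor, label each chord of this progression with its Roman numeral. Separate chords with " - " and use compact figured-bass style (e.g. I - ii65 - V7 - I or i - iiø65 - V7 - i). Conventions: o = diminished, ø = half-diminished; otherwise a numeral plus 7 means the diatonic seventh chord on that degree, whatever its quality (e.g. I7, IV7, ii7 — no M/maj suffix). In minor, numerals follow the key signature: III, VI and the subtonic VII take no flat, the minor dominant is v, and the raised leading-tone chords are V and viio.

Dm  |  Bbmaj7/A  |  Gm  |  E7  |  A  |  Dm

i - VI42 - iv - V7/V - V - i

Dm has root D, degree 1 in D minor, so i.
Bbmaj7/A: major seventh chord on Bb = scale degree 6 → VI42.
Gm: root G is the subdominant; minor triad there is iv.
E7: chromatic; E is V of V, so V7/V.
A has root A, degree 5 in D minor, so V.
Dm has root D, degree 1 in D minor, so i.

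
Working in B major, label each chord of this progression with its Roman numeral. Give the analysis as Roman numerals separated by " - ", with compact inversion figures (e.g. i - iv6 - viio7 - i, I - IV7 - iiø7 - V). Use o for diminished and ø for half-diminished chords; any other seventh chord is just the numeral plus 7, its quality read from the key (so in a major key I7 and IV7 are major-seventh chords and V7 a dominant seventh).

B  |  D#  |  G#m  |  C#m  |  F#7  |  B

I - V/vi - vi - ii - V7 - I

B has root B, degree 1 in B major, so I.
D#: chromatic; D# is V of vi, so V/vi.
G#m has root G#, degree 6 in B major, so vi.
C#m: root C# is the supertonic; minor triad there is ii.
F#7: dominant seventh chord on F# = scale degree 5 → V7.
B: major triad on B = scale degree 1 → I.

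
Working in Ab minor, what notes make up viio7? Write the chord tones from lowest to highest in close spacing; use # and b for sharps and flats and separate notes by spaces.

In Ab minor, the leading-tone chord is built on the raised seventh degree, G.
Stacking thirds from G gives G-Bb-Db-Fb.

G Bb Db Fb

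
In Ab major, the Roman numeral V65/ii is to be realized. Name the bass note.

A

The applied chord V65/ii is rooted on F: F-A-C-Eb.
The figure 65 means first inversion — the third is in the bass.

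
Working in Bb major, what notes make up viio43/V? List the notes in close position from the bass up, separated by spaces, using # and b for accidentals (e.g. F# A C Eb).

Bb Db E G

The slash marks an applied leading-tone chord: viio of V. In Bb major, V is F, so the leading tone to it is E, a half step below.
Building a fully diminished seventh chord on E gives E-G-Bb-Db.
With the 43 figure the chord is in second inversion; from the bass Bb upward in close position it reads Bb-Db-E-G.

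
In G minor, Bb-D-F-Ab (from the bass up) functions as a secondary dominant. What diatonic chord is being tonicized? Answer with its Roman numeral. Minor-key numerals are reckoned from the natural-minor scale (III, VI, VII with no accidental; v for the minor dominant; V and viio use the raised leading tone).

VI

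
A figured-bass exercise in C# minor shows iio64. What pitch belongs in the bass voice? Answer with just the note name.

iio in C# minor has root D#; the chord is D#-F#-A.
The figure 64 means second inversion — the fifth is in the bass.

A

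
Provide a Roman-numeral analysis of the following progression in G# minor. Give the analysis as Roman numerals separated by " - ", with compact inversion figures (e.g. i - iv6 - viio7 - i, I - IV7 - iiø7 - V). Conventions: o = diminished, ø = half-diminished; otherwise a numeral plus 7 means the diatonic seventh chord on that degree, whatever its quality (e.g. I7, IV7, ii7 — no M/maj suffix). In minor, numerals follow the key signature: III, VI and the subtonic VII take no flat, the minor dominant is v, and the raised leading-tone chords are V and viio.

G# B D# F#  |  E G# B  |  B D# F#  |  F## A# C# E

G#-B-D#-F#: root G# is the tonic; minor seventh chord there is i7.
E-G#-B: major triad on E = scale degree 6 → VI.
B-D#-F#: major triad on B = scale degree 3 → III.
F##-A#-C#-E: root F## is the leading tone; fully diminished seventh chord there is viio7.

i7 - VI - III - viio7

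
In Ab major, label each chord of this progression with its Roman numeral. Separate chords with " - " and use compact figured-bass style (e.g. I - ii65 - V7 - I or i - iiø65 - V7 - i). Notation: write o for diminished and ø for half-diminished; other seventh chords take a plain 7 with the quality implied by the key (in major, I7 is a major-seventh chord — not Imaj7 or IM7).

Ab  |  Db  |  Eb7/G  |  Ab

I - IV - V65 - I

Ab: root Ab is the tonic; major triad there is I.
Db: major triad on Db = scale degree 4 → IV.
Eb7/G has root Eb, degree 5 in Ab major, so V65.
Ab: root Ab is the tonic; major triad there is I.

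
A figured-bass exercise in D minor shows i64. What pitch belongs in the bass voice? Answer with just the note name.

A

i in D minor has root D; the chord is D-F-A.
The figure 64 means second inversion — the fifth is in the bass.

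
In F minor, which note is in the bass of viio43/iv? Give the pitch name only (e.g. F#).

Eb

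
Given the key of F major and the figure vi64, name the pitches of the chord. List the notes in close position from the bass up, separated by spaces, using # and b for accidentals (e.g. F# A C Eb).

A D F

In F major, the submediant is D, and the diatonic chord built there is a minor triad.
That chord is spelled D-F-A.
With the 64 figure the chord is in second inversion; from the bass A upward in close position it reads A-D-F.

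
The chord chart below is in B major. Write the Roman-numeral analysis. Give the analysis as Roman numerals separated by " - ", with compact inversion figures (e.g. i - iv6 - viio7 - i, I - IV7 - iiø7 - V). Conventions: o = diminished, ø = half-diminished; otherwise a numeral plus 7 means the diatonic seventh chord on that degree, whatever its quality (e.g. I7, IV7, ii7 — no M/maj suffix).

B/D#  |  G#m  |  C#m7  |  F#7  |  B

B/D#: root B is the tonic; major triad there is I6.
G#m has root G#, degree 6 in B major, so vi.
C#m7: minor seventh chord on C# = scale degree 2 → ii7.
F#7 has root F#, degree 5 in B major, so V7.
B: root B is the tonic; major triad there is I.

I6 - vi - ii7 - V7 - I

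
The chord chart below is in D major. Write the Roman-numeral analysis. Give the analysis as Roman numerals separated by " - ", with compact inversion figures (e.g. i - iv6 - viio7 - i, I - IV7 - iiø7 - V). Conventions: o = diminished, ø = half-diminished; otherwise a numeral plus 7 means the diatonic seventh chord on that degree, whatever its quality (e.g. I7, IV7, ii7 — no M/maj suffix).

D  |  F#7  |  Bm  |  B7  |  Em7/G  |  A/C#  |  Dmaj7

D has root D, degree 1 in D major, so I.
F#7: a dominant seventh chord on F#, the applied dominant of vi → V7/vi.
Bm: minor triad on B = scale degree 6 → vi.
B7 is the secondary dominant of ii (dominant seventh chord on B): V7/ii.
Em7/G has root E, degree 2 in D major, so ii65.
A/C#: root A is the dominant; major triad there is V6.
Dmaj7: root D is the tonic; major seventh chord there is I7.

I - V7/vi - vi - V7/ii - ii65 - V6 - I7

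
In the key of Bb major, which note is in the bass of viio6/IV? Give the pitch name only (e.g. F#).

F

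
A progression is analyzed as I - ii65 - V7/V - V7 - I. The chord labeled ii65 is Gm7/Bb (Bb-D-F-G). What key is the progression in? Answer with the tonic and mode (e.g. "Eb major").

ii65 is given as Bb-D-F-G — a minor seventh chord with root G.
ii65 on G implies G is the supertonic; that puts the tonic at F, and the lowercase numeral fits major mode.

F major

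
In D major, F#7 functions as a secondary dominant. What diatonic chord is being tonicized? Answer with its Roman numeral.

vi

The chord is a dominant seventh chord on F#.
A dominant resolves down a perfect fifth: F# → B. In D major, B is scale degree 6, i.e. vi.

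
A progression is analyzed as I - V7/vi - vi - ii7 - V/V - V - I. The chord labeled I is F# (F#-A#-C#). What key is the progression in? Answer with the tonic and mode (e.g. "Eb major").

F# major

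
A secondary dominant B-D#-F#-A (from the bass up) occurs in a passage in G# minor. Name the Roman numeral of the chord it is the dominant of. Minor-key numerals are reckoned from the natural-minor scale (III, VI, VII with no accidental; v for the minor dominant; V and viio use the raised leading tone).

The chord is a dominant seventh chord on B.
A dominant resolves down a perfect fifth: B → E. In G# minor, E is scale degree 6, i.e. VI.

VI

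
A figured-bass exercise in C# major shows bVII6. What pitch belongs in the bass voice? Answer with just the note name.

D#

bVII in C# major has root B; the chord is B-D#-F#.
The figure 6 means first inversion — the third is in the bass.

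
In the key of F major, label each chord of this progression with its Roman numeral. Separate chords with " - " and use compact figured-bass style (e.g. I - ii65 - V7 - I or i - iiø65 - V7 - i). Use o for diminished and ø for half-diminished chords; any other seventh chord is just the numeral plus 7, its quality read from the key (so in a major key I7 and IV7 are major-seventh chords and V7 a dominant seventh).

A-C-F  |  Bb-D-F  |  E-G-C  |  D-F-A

I6 - IV - V6 - vi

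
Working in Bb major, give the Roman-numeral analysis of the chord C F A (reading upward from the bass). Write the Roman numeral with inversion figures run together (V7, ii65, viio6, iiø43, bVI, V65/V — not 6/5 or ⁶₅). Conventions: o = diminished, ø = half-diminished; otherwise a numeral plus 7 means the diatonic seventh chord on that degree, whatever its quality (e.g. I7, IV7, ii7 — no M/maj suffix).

V64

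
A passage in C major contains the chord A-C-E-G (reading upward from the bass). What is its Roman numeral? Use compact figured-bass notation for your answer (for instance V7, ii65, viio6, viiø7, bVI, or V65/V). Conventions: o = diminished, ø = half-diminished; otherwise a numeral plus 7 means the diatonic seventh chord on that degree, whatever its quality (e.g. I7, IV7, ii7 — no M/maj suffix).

The pitches A-C-E-G form a minor seventh chord rooted on A.
A is scale degree 6 in C major, and a minor seventh chord on that degree is written vi7.

vi7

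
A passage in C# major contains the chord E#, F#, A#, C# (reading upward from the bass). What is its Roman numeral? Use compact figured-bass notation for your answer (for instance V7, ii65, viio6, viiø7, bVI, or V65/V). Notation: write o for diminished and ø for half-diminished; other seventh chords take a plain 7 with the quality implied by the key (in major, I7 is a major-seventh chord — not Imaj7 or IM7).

Stacked in thirds the chord is F#-A#-C#-E#: a major seventh chord on F#.
F# is scale degree 4 in C# major, and a major seventh chord on that degree is written IV7.
With E# in the bass the chord is in third inversion, so the figured bass is 42.

IV42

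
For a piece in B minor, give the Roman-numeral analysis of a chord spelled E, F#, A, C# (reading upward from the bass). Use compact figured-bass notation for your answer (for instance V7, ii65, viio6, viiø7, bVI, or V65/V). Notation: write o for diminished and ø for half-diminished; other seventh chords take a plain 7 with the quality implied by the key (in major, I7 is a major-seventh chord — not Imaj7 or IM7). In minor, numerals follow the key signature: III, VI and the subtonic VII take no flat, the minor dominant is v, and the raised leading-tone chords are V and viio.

Stacked in thirds the chord is F#-A-C#-E: a minor seventh chord on F#.
F# is scale degree 5 in B minor, and a minor seventh chord on that degree is written v7.
With E in the bass the chord is in third inversion, so the figured bass is 42.

v42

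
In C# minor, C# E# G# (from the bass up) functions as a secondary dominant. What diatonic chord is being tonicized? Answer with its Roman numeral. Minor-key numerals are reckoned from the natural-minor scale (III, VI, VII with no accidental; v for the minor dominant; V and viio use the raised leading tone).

The chord is a major triad on C#.
A dominant resolves down a perfect fifth: C# → F#. In C# minor, F# is scale degree 4, i.e. iv.

iv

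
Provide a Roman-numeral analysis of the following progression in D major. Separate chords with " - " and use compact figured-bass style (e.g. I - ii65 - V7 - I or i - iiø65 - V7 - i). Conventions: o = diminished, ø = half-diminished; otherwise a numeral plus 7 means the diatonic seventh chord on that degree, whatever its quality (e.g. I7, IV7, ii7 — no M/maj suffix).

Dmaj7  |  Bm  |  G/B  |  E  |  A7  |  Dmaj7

I7 - vi - IV6 - V/V - V7 - I7

Dmaj7: root D is the tonic; major seventh chord there is I7.
Bm: root B is the submediant; minor triad there is vi.
G/B: root G is the subdominant; major triad there is IV6.
E: chromatic; E is V of V, so V/V.
A7: dominant seventh chord on A = scale degree 5 → V7.
Dmaj7 has root D, degree 1 in D major, so I7.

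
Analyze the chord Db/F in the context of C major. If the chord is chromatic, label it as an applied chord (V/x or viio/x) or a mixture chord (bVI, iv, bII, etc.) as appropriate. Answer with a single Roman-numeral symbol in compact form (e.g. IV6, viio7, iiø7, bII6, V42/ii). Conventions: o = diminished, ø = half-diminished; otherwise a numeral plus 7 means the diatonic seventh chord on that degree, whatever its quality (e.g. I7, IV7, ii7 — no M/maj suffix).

The pitches Db-F-Ab form a major triad rooted on Db.
Db is the lowered second degree of C major (diatonic 2 would be D). This is the Neapolitan sixth — a major triad on the lowered second degree, here in its customary first inversion.
With F in the bass the chord is in first inversion, so the figured bass is 6.

bII6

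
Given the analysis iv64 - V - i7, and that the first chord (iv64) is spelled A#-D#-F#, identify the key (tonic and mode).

A# minor

The anchor chord is a minor triad on D#, labeled iv64.
If D# is scale degree 4 and the mode makes that degree carry a minor triad, the tonic is A# and the mode is minor.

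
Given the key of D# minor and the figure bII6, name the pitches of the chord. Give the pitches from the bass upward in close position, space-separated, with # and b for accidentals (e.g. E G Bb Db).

G# B E

bII6 is the Neapolitan sixth — a major triad on the lowered second degree, here in its customary first inversion. In D# minor that root is E.
So the chord is E-G#-B.
The figured bass 6 indicates first inversion, placing the third (G#) in the bass: G#-B-E.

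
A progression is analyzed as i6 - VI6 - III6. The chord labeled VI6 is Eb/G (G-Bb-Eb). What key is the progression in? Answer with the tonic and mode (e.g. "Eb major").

G minor

The chord Eb/G is a major triad rooted on Eb; its label is VI6.
If Eb is scale degree 6 and the mode makes that degree carry a major triad, the tonic is G and the mode is minor.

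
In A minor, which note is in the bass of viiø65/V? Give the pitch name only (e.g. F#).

The applied chord viiø65/V is rooted on D#: D#-F#-A-C#.
The figure 65 means first inversion — the third is in the bass.

F#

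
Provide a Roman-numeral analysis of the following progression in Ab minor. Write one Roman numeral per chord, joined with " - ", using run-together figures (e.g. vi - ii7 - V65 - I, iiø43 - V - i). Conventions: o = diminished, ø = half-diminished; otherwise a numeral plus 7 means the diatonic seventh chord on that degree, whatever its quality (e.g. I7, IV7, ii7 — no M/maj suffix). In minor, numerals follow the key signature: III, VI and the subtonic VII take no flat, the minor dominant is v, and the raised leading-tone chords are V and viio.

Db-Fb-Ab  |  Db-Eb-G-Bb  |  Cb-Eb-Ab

iv - V42 - i6

Db-Fb-Ab has root Db, degree 4 in Ab minor, so iv.
Db-Eb-G-Bb: dominant seventh chord on Eb = scale degree 5 → V42.
Cb-Eb-Ab: root Ab is the tonic; minor triad there is i6.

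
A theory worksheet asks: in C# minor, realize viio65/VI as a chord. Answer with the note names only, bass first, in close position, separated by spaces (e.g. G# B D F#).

viio65/VI is a secondary leading-tone chord. The target VI is A in C# minor; the applied chord is rooted a semitone below, on G#.
Building a fully diminished seventh chord on G# gives G#-B-D-F.
With the 65 figure the chord is in first inversion; from the bass B upward in close position it reads B-D-F-G#.

B D F G#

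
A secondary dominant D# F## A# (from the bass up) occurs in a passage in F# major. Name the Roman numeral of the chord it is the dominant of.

ii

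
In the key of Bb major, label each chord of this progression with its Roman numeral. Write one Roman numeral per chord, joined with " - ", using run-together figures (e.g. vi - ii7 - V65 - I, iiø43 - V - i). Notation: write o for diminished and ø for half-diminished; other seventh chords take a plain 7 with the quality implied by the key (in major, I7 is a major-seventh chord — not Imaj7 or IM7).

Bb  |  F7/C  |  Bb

I - V43 - I

Bb: root Bb is the tonic; major triad there is I.
F7/C: root F is the dominant; dominant seventh chord there is V43.
Bb has root Bb, degree 1 in Bb major, so I.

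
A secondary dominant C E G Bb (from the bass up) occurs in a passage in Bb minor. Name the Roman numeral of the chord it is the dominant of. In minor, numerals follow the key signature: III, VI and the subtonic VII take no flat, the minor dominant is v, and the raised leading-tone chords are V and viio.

V

The chord is a dominant seventh chord on C.
A dominant resolves down a perfect fifth: C → F. In Bb minor, F is scale degree 5, i.e. V.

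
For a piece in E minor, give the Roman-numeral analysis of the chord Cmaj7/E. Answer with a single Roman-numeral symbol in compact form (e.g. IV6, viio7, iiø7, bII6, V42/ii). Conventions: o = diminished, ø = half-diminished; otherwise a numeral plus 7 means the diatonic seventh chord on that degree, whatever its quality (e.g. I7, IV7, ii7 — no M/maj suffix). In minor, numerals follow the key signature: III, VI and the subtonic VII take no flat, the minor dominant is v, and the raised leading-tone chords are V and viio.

VI65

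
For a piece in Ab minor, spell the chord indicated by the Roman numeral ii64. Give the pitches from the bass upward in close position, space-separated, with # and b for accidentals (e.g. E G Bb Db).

F Bb Db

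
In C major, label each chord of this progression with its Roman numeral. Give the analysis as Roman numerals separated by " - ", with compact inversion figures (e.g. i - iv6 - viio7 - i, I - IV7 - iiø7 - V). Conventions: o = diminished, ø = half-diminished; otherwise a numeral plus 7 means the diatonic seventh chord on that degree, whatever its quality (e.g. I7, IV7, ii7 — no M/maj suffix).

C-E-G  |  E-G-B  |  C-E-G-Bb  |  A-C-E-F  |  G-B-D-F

I - iii - V7/IV - IV65 - V7

C-E-G: root C is the tonic; major triad there is I.
E-G-B: root E is the mediant; minor triad there is iii.
C-E-G-Bb: a dominant seventh chord on C, the applied dominant of IV → V7/IV.
A-C-E-F: major seventh chord on F = scale degree 4 → IV65.
G-B-D-F: root G is the dominant; dominant seventh chord there is V7.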